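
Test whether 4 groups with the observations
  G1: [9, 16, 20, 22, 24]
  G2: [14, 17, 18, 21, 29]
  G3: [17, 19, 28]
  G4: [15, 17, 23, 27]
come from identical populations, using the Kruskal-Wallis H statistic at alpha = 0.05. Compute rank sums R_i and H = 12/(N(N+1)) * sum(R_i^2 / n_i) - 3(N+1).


Step 1: Combine all N = 17 observations and assign midranks.
sorted (value, group, rank): (9,G1,1), (14,G2,2), (15,G4,3), (16,G1,4), (17,G2,6), (17,G3,6), (17,G4,6), (18,G2,8), (19,G3,9), (20,G1,10), (21,G2,11), (22,G1,12), (23,G4,13), (24,G1,14), (27,G4,15), (28,G3,16), (29,G2,17)
Step 2: Sum ranks within each group.
R_1 = 41 (n_1 = 5)
R_2 = 44 (n_2 = 5)
R_3 = 31 (n_3 = 3)
R_4 = 37 (n_4 = 4)
Step 3: H = 12/(N(N+1)) * sum(R_i^2/n_i) - 3(N+1)
     = 12/(17*18) * (41^2/5 + 44^2/5 + 31^2/3 + 37^2/4) - 3*18
     = 0.039216 * 1385.98 - 54
     = 0.352288.
Step 4: Ties present; correction factor C = 1 - 24/(17^3 - 17) = 0.995098. Corrected H = 0.352288 / 0.995098 = 0.354023.
Step 5: Under H0, H ~ chi^2(3); p-value = 0.949568.
Step 6: alpha = 0.05. fail to reject H0.

H = 0.3540, df = 3, p = 0.949568, fail to reject H0.


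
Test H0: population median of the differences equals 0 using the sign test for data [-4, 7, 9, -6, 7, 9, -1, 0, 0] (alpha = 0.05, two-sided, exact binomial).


Step 1: Discard zero differences. Original n = 9; n_eff = number of nonzero differences = 7.
Nonzero differences (with sign): -4, +7, +9, -6, +7, +9, -1
Step 2: Count signs: positive = 4, negative = 3.
Step 3: Under H0: P(positive) = 0.5, so the number of positives S ~ Bin(7, 0.5).
Step 4: Two-sided exact p-value = sum of Bin(7,0.5) probabilities at or below the observed probability = 1.000000.
Step 5: alpha = 0.05. fail to reject H0.

n_eff = 7, pos = 4, neg = 3, p = 1.000000, fail to reject H0.


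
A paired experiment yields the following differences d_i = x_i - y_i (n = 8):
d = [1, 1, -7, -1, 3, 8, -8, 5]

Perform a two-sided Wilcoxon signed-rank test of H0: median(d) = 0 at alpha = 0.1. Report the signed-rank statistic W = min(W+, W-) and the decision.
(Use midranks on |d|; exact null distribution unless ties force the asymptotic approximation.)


Step 1: Drop any zero differences (none here) and take |d_i|.
|d| = [1, 1, 7, 1, 3, 8, 8, 5]
Step 2: Midrank |d_i| (ties get averaged ranks).
ranks: |1|->2, |1|->2, |7|->6, |1|->2, |3|->4, |8|->7.5, |8|->7.5, |5|->5
Step 3: Attach original signs; sum ranks with positive sign and with negative sign.
W+ = 2 + 2 + 4 + 7.5 + 5 = 20.5
W- = 6 + 2 + 7.5 = 15.5
(Check: W+ + W- = 36 should equal n(n+1)/2 = 36.)
Step 4: Test statistic W = min(W+, W-) = 15.5.
Step 5: Ties in |d|, so use the tie-corrected normal approximation.
        E[W] = n(n+1)/4 = 8*9/4 = 18.
        Tie groups: |d|=1 (t=3), |d|=8 (t=2); sum(t^3 - t) = 30.
        Var[W] = n(n+1)(2n+1)/24 - sum(t^3-t)/48 = 1224/24 - 30/48 = 50.375.
        z = (W - E[W]) / sqrt(Var[W]) = (15.5 - 18) / 7.0975 = -0.3522.
        Two-sided p = 2*Phi(z) = 0.724662.
Step 6: alpha = 0.1. fail to reject H0.

W+ = 20.5, W- = 15.5, W = min = 15.5, p = 0.724662, fail to reject H0.


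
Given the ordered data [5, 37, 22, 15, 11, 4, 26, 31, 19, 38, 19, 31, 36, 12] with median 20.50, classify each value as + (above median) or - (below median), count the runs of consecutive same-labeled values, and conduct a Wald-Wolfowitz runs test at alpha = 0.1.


Step 1: Compute median = 20.50; label A = above, B = below.
Labels in order: BAABBBAABABAAB  (n_A = 7, n_B = 7)
Step 2: Count runs R = 9.
Step 3: Under H0 (random ordering), E[R] = 2*n_A*n_B/(n_A+n_B) + 1 = 2*7*7/14 + 1 = 8.0000.
        Var[R] = 2*n_A*n_B*(2*n_A*n_B - n_A - n_B) / ((n_A+n_B)^2 * (n_A+n_B-1)) = 8232/2548 = 3.2308.
        SD[R] = 1.7974.
Step 4: Continuity-corrected z = (R - 0.5 - E[R]) / SD[R] = (9 - 0.5 - 8.0000) / 1.7974 = 0.2782.
Step 5: Two-sided p-value via normal approximation = 2*(1 - Phi(|z|)) = 0.780879.
Step 6: alpha = 0.1. fail to reject H0.

R = 9, z = 0.2782, p = 0.780879, fail to reject H0.


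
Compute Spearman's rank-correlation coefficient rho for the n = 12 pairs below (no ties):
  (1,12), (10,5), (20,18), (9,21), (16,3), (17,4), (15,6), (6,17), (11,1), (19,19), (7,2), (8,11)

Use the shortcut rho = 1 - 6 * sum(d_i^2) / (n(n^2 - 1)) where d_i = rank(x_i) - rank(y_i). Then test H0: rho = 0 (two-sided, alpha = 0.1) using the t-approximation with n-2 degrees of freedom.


Step 1: Rank x and y separately (midranks; no ties here).
rank(x): 1->1, 10->6, 20->12, 9->5, 16->9, 17->10, 15->8, 6->2, 11->7, 19->11, 7->3, 8->4
rank(y): 12->8, 5->5, 18->10, 21->12, 3->3, 4->4, 6->6, 17->9, 1->1, 19->11, 2->2, 11->7
Step 2: d_i = R_x(i) - R_y(i); compute d_i^2.
  (1-8)^2=49, (6-5)^2=1, (12-10)^2=4, (5-12)^2=49, (9-3)^2=36, (10-4)^2=36, (8-6)^2=4, (2-9)^2=49, (7-1)^2=36, (11-11)^2=0, (3-2)^2=1, (4-7)^2=9
sum(d^2) = 274.
Step 3: rho = 1 - 6*274 / (12*(12^2 - 1)) = 1 - 1644/1716 = 0.041958.
Step 4: Under H0, t = rho * sqrt((n-2)/(1-rho^2)) = 0.1328 ~ t(10).
Step 5: Two-sided p-value from the t-distribution with 10 df = 0.896986.
Step 6: alpha = 0.1. fail to reject H0.

rho = 0.0420, p = 0.896986, fail to reject H0 at alpha = 0.1.


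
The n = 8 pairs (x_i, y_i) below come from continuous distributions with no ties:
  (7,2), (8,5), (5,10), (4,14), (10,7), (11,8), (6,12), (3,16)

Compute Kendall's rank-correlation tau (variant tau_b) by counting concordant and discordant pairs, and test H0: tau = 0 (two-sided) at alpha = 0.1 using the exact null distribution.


Step 1: Enumerate the 28 unordered pairs (i,j) with i<j and classify each by sign(x_j-x_i) * sign(y_j-y_i).
  (1,2):dx=+1,dy=+3->C; (1,3):dx=-2,dy=+8->D; (1,4):dx=-3,dy=+12->D; (1,5):dx=+3,dy=+5->C
  (1,6):dx=+4,dy=+6->C; (1,7):dx=-1,dy=+10->D; (1,8):dx=-4,dy=+14->D; (2,3):dx=-3,dy=+5->D
  (2,4):dx=-4,dy=+9->D; (2,5):dx=+2,dy=+2->C; (2,6):dx=+3,dy=+3->C; (2,7):dx=-2,dy=+7->D
  (2,8):dx=-5,dy=+11->D; (3,4):dx=-1,dy=+4->D; (3,5):dx=+5,dy=-3->D; (3,6):dx=+6,dy=-2->D
  (3,7):dx=+1,dy=+2->C; (3,8):dx=-2,dy=+6->D; (4,5):dx=+6,dy=-7->D; (4,6):dx=+7,dy=-6->D
  (4,7):dx=+2,dy=-2->D; (4,8):dx=-1,dy=+2->D; (5,6):dx=+1,dy=+1->C; (5,7):dx=-4,dy=+5->D
  (5,8):dx=-7,dy=+9->D; (6,7):dx=-5,dy=+4->D; (6,8):dx=-8,dy=+8->D; (7,8):dx=-3,dy=+4->D
Step 2: C = 7, D = 21, total pairs = 28.
Step 3: tau = (C - D)/(n(n-1)/2) = (7 - 21)/28 = -0.500000.
Step 4: Exact two-sided p-value (enumerate n! = 40320 permutations of y under H0): p = 0.108681.
Step 5: alpha = 0.1. fail to reject H0.

tau_b = -0.5000 (C=7, D=21), p = 0.108681, fail to reject H0.


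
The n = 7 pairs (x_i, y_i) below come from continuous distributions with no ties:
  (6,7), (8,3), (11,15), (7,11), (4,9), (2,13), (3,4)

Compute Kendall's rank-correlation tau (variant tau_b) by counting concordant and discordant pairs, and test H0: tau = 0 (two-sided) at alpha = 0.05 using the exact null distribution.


Step 1: Enumerate the 21 unordered pairs (i,j) with i<j and classify each by sign(x_j-x_i) * sign(y_j-y_i).
  (1,2):dx=+2,dy=-4->D; (1,3):dx=+5,dy=+8->C; (1,4):dx=+1,dy=+4->C; (1,5):dx=-2,dy=+2->D
  (1,6):dx=-4,dy=+6->D; (1,7):dx=-3,dy=-3->C; (2,3):dx=+3,dy=+12->C; (2,4):dx=-1,dy=+8->D
  (2,5):dx=-4,dy=+6->D; (2,6):dx=-6,dy=+10->D; (2,7):dx=-5,dy=+1->D; (3,4):dx=-4,dy=-4->C
  (3,5):dx=-7,dy=-6->C; (3,6):dx=-9,dy=-2->C; (3,7):dx=-8,dy=-11->C; (4,5):dx=-3,dy=-2->C
  (4,6):dx=-5,dy=+2->D; (4,7):dx=-4,dy=-7->C; (5,6):dx=-2,dy=+4->D; (5,7):dx=-1,dy=-5->C
  (6,7):dx=+1,dy=-9->D
Step 2: C = 11, D = 10, total pairs = 21.
Step 3: tau = (C - D)/(n(n-1)/2) = (11 - 10)/21 = 0.047619.
Step 4: Exact two-sided p-value (enumerate n! = 5040 permutations of y under H0): p = 1.000000.
Step 5: alpha = 0.05. fail to reject H0.

tau_b = 0.0476 (C=11, D=10), p = 1.000000, fail to reject H0.


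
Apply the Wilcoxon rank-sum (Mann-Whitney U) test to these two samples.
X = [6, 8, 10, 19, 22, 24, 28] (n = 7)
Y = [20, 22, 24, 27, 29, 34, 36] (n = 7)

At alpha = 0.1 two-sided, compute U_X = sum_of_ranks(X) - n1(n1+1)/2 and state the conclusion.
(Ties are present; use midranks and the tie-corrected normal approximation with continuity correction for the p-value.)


Step 1: Combine and sort all 14 observations; assign midranks.
sorted (value, group): (6,X), (8,X), (10,X), (19,X), (20,Y), (22,X), (22,Y), (24,X), (24,Y), (27,Y), (28,X), (29,Y), (34,Y), (36,Y)
ranks: 6->1, 8->2, 10->3, 19->4, 20->5, 22->6.5, 22->6.5, 24->8.5, 24->8.5, 27->10, 28->11, 29->12, 34->13, 36->14
Step 2: Rank sum for X: R1 = 1 + 2 + 3 + 4 + 6.5 + 8.5 + 11 = 36.
Step 3: U_X = R1 - n1(n1+1)/2 = 36 - 7*8/2 = 36 - 28 = 8.
       U_Y = n1*n2 - U_X = 49 - 8 = 41.
Step 4: Ties are present, so use the tie-corrected normal approximation (with continuity correction) for the p-value.
Step 5: p-value = 0.040471; compare to alpha = 0.1. reject H0.

U_X = 8, p = 0.040471, reject H0 at alpha = 0.1.


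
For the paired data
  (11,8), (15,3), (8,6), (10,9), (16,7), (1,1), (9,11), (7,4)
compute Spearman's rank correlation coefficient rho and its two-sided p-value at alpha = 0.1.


Step 1: Rank x and y separately (midranks; no ties here).
rank(x): 11->6, 15->7, 8->3, 10->5, 16->8, 1->1, 9->4, 7->2
rank(y): 8->6, 3->2, 6->4, 9->7, 7->5, 1->1, 11->8, 4->3
Step 2: d_i = R_x(i) - R_y(i); compute d_i^2.
  (6-6)^2=0, (7-2)^2=25, (3-4)^2=1, (5-7)^2=4, (8-5)^2=9, (1-1)^2=0, (4-8)^2=16, (2-3)^2=1
sum(d^2) = 56.
Step 3: rho = 1 - 6*56 / (8*(8^2 - 1)) = 1 - 336/504 = 0.333333.
Step 4: Under H0, t = rho * sqrt((n-2)/(1-rho^2)) = 0.8660 ~ t(6).
Step 5: Two-sided p-value from the t-distribution with 6 df = 0.419753.
Step 6: alpha = 0.1. fail to reject H0.

rho = 0.3333, p = 0.419753, fail to reject H0 at alpha = 0.1.


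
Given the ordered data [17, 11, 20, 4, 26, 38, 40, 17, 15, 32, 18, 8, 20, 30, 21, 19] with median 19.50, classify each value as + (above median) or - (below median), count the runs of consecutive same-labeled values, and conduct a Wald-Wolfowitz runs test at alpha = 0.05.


Step 1: Compute median = 19.50; label A = above, B = below.
Labels in order: BBABAAABBABBAAAB  (n_A = 8, n_B = 8)
Step 2: Count runs R = 9.
Step 3: Under H0 (random ordering), E[R] = 2*n_A*n_B/(n_A+n_B) + 1 = 2*8*8/16 + 1 = 9.0000.
        Var[R] = 2*n_A*n_B*(2*n_A*n_B - n_A - n_B) / ((n_A+n_B)^2 * (n_A+n_B-1)) = 14336/3840 = 3.7333.
        SD[R] = 1.9322.
Step 4: R = E[R], so z = 0 with no continuity correction.
Step 5: Two-sided p-value via normal approximation = 2*(1 - Phi(|z|)) = 1.000000.
Step 6: alpha = 0.05. fail to reject H0.

R = 9, z = 0.0000, p = 1.000000, fail to reject H0.


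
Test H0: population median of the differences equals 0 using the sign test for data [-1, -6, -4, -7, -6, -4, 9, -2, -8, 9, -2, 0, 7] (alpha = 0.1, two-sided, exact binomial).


Step 1: Discard zero differences. Original n = 13; n_eff = number of nonzero differences = 12.
Nonzero differences (with sign): -1, -6, -4, -7, -6, -4, +9, -2, -8, +9, -2, +7
Step 2: Count signs: positive = 3, negative = 9.
Step 3: Under H0: P(positive) = 0.5, so the number of positives S ~ Bin(12, 0.5).
Step 4: Two-sided exact p-value = sum of Bin(12,0.5) probabilities at or below the observed probability = 0.145996.
Step 5: alpha = 0.1. fail to reject H0.

n_eff = 12, pos = 3, neg = 9, p = 0.145996, fail to reject H0.


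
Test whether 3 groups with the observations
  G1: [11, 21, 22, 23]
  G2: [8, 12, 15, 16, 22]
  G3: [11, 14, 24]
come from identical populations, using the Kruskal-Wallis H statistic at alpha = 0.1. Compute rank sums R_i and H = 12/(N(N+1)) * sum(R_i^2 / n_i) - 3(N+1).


Step 1: Combine all N = 12 observations and assign midranks.
sorted (value, group, rank): (8,G2,1), (11,G1,2.5), (11,G3,2.5), (12,G2,4), (14,G3,5), (15,G2,6), (16,G2,7), (21,G1,8), (22,G1,9.5), (22,G2,9.5), (23,G1,11), (24,G3,12)
Step 2: Sum ranks within each group.
R_1 = 31 (n_1 = 4)
R_2 = 27.5 (n_2 = 5)
R_3 = 19.5 (n_3 = 3)
Step 3: H = 12/(N(N+1)) * sum(R_i^2/n_i) - 3(N+1)
     = 12/(12*13) * (31^2/4 + 27.5^2/5 + 19.5^2/3) - 3*13
     = 0.076923 * 518.25 - 39
     = 0.865385.
Step 4: Ties present; correction factor C = 1 - 12/(12^3 - 12) = 0.993007. Corrected H = 0.865385 / 0.993007 = 0.871479.
Step 5: Under H0, H ~ chi^2(2); p-value = 0.646786.
Step 6: alpha = 0.1. fail to reject H0.

H = 0.8715, df = 2, p = 0.646786, fail to reject H0.


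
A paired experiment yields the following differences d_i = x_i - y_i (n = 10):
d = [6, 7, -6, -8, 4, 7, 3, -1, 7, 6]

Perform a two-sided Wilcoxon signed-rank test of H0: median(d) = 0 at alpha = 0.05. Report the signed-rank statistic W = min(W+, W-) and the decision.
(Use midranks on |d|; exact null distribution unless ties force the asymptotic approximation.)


Step 1: Drop any zero differences (none here) and take |d_i|.
|d| = [6, 7, 6, 8, 4, 7, 3, 1, 7, 6]
Step 2: Midrank |d_i| (ties get averaged ranks).
ranks: |6|->5, |7|->8, |6|->5, |8|->10, |4|->3, |7|->8, |3|->2, |1|->1, |7|->8, |6|->5
Step 3: Attach original signs; sum ranks with positive sign and with negative sign.
W+ = 5 + 8 + 3 + 8 + 2 + 8 + 5 = 39
W- = 5 + 10 + 1 = 16
(Check: W+ + W- = 55 should equal n(n+1)/2 = 55.)
Step 4: Test statistic W = min(W+, W-) = 16.
Step 5: Ties in |d|, so use the tie-corrected normal approximation.
        E[W] = n(n+1)/4 = 10*11/4 = 27.5.
        Tie groups: |d|=6 (t=3), |d|=7 (t=3); sum(t^3 - t) = 48.
        Var[W] = n(n+1)(2n+1)/24 - sum(t^3-t)/48 = 2310/24 - 48/48 = 95.25.
        z = (W - E[W]) / sqrt(Var[W]) = (16 - 27.5) / 9.7596 = -1.1783.
        Two-sided p = 2*Phi(z) = 0.238667.
Step 6: alpha = 0.05. fail to reject H0.

W+ = 39, W- = 16, W = min = 16, p = 0.238667, fail to reject H0.


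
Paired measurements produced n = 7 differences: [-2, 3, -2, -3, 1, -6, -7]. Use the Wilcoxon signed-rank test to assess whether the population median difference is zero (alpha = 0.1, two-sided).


Step 1: Drop any zero differences (none here) and take |d_i|.
|d| = [2, 3, 2, 3, 1, 6, 7]
Step 2: Midrank |d_i| (ties get averaged ranks).
ranks: |2|->2.5, |3|->4.5, |2|->2.5, |3|->4.5, |1|->1, |6|->6, |7|->7
Step 3: Attach original signs; sum ranks with positive sign and with negative sign.
W+ = 4.5 + 1 = 5.5
W- = 2.5 + 2.5 + 4.5 + 6 + 7 = 22.5
(Check: W+ + W- = 28 should equal n(n+1)/2 = 28.)
Step 4: Test statistic W = min(W+, W-) = 5.5.
Step 5: Ties in |d|, so use the tie-corrected normal approximation.
        E[W] = n(n+1)/4 = 7*8/4 = 14.
        Tie groups: |d|=2 (t=2), |d|=3 (t=2); sum(t^3 - t) = 12.
        Var[W] = n(n+1)(2n+1)/24 - sum(t^3-t)/48 = 840/24 - 12/48 = 34.75.
        z = (W - E[W]) / sqrt(Var[W]) = (5.5 - 14) / 5.8949 = -1.4419.
        Two-sided p = 2*Phi(z) = 0.149325.
Step 6: alpha = 0.1. fail to reject H0.

W+ = 5.5, W- = 22.5, W = min = 5.5, p = 0.149325, fail to reject H0.


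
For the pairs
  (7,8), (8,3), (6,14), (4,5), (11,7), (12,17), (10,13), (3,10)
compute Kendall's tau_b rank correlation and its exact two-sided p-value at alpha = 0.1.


Step 1: Enumerate the 28 unordered pairs (i,j) with i<j and classify each by sign(x_j-x_i) * sign(y_j-y_i).
  (1,2):dx=+1,dy=-5->D; (1,3):dx=-1,dy=+6->D; (1,4):dx=-3,dy=-3->C; (1,5):dx=+4,dy=-1->D
  (1,6):dx=+5,dy=+9->C; (1,7):dx=+3,dy=+5->C; (1,8):dx=-4,dy=+2->D; (2,3):dx=-2,dy=+11->D
  (2,4):dx=-4,dy=+2->D; (2,5):dx=+3,dy=+4->C; (2,6):dx=+4,dy=+14->C; (2,7):dx=+2,dy=+10->C
  (2,8):dx=-5,dy=+7->D; (3,4):dx=-2,dy=-9->C; (3,5):dx=+5,dy=-7->D; (3,6):dx=+6,dy=+3->C
  (3,7):dx=+4,dy=-1->D; (3,8):dx=-3,dy=-4->C; (4,5):dx=+7,dy=+2->C; (4,6):dx=+8,dy=+12->C
  (4,7):dx=+6,dy=+8->C; (4,8):dx=-1,dy=+5->D; (5,6):dx=+1,dy=+10->C; (5,7):dx=-1,dy=+6->D
  (5,8):dx=-8,dy=+3->D; (6,7):dx=-2,dy=-4->C; (6,8):dx=-9,dy=-7->C; (7,8):dx=-7,dy=-3->C
Step 2: C = 16, D = 12, total pairs = 28.
Step 3: tau = (C - D)/(n(n-1)/2) = (16 - 12)/28 = 0.142857.
Step 4: Exact two-sided p-value (enumerate n! = 40320 permutations of y under H0): p = 0.719544.
Step 5: alpha = 0.1. fail to reject H0.

tau_b = 0.1429 (C=16, D=12), p = 0.719544, fail to reject H0.


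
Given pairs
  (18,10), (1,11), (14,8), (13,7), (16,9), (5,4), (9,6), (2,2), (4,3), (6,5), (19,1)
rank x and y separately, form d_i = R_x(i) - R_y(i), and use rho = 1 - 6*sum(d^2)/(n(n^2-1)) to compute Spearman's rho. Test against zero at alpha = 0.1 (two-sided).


Step 1: Rank x and y separately (midranks; no ties here).
rank(x): 18->10, 1->1, 14->8, 13->7, 16->9, 5->4, 9->6, 2->2, 4->3, 6->5, 19->11
rank(y): 10->10, 11->11, 8->8, 7->7, 9->9, 4->4, 6->6, 2->2, 3->3, 5->5, 1->1
Step 2: d_i = R_x(i) - R_y(i); compute d_i^2.
  (10-10)^2=0, (1-11)^2=100, (8-8)^2=0, (7-7)^2=0, (9-9)^2=0, (4-4)^2=0, (6-6)^2=0, (2-2)^2=0, (3-3)^2=0, (5-5)^2=0, (11-1)^2=100
sum(d^2) = 200.
Step 3: rho = 1 - 6*200 / (11*(11^2 - 1)) = 1 - 1200/1320 = 0.090909.
Step 4: Under H0, t = rho * sqrt((n-2)/(1-rho^2)) = 0.2739 ~ t(9).
Step 5: Two-sided p-value from the t-distribution with 9 df = 0.790373.
Step 6: alpha = 0.1. fail to reject H0.

rho = 0.0909, p = 0.790373, fail to reject H0 at alpha = 0.1.


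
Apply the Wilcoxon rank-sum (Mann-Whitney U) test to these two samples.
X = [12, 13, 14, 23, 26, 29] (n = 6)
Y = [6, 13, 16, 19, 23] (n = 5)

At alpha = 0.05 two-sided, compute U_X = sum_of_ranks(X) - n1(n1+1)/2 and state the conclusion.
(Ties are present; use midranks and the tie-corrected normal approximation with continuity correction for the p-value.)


Step 1: Combine and sort all 11 observations; assign midranks.
sorted (value, group): (6,Y), (12,X), (13,X), (13,Y), (14,X), (16,Y), (19,Y), (23,X), (23,Y), (26,X), (29,X)
ranks: 6->1, 12->2, 13->3.5, 13->3.5, 14->5, 16->6, 19->7, 23->8.5, 23->8.5, 26->10, 29->11
Step 2: Rank sum for X: R1 = 2 + 3.5 + 5 + 8.5 + 10 + 11 = 40.
Step 3: U_X = R1 - n1(n1+1)/2 = 40 - 6*7/2 = 40 - 21 = 19.
       U_Y = n1*n2 - U_X = 30 - 19 = 11.
Step 4: Ties are present, so use the tie-corrected normal approximation (with continuity correction) for the p-value.
Step 5: p-value = 0.520916; compare to alpha = 0.05. fail to reject H0.

U_X = 19, p = 0.520916, fail to reject H0 at alpha = 0.05.


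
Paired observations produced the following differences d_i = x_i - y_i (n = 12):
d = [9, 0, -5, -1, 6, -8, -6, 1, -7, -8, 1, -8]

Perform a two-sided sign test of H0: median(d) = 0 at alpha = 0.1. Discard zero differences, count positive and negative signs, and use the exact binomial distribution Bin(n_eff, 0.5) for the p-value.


Step 1: Discard zero differences. Original n = 12; n_eff = number of nonzero differences = 11.
Nonzero differences (with sign): +9, -5, -1, +6, -8, -6, +1, -7, -8, +1, -8
Step 2: Count signs: positive = 4, negative = 7.
Step 3: Under H0: P(positive) = 0.5, so the number of positives S ~ Bin(11, 0.5).
Step 4: Two-sided exact p-value = sum of Bin(11,0.5) probabilities at or below the observed probability = 0.548828.
Step 5: alpha = 0.1. fail to reject H0.

n_eff = 11, pos = 4, neg = 7, p = 0.548828, fail to reject H0.


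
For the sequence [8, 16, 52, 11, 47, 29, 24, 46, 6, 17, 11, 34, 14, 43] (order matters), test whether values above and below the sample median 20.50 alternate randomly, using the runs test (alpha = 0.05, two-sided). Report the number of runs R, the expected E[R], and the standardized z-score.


Step 1: Compute median = 20.50; label A = above, B = below.
Labels in order: BBABAAAABBBABA  (n_A = 7, n_B = 7)
Step 2: Count runs R = 8.
Step 3: Under H0 (random ordering), E[R] = 2*n_A*n_B/(n_A+n_B) + 1 = 2*7*7/14 + 1 = 8.0000.
        Var[R] = 2*n_A*n_B*(2*n_A*n_B - n_A - n_B) / ((n_A+n_B)^2 * (n_A+n_B-1)) = 8232/2548 = 3.2308.
        SD[R] = 1.7974.
Step 4: R = E[R], so z = 0 with no continuity correction.
Step 5: Two-sided p-value via normal approximation = 2*(1 - Phi(|z|)) = 1.000000.
Step 6: alpha = 0.05. fail to reject H0.

R = 8, z = 0.0000, p = 1.000000, fail to reject H0.


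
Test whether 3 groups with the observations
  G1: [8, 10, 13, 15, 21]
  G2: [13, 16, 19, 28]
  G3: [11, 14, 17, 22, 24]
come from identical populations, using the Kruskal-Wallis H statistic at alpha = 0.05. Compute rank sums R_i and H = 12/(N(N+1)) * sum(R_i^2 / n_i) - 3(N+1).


Step 1: Combine all N = 14 observations and assign midranks.
sorted (value, group, rank): (8,G1,1), (10,G1,2), (11,G3,3), (13,G1,4.5), (13,G2,4.5), (14,G3,6), (15,G1,7), (16,G2,8), (17,G3,9), (19,G2,10), (21,G1,11), (22,G3,12), (24,G3,13), (28,G2,14)
Step 2: Sum ranks within each group.
R_1 = 25.5 (n_1 = 5)
R_2 = 36.5 (n_2 = 4)
R_3 = 43 (n_3 = 5)
Step 3: H = 12/(N(N+1)) * sum(R_i^2/n_i) - 3(N+1)
     = 12/(14*15) * (25.5^2/5 + 36.5^2/4 + 43^2/5) - 3*15
     = 0.057143 * 832.913 - 45
     = 2.595000.
Step 4: Ties present; correction factor C = 1 - 6/(14^3 - 14) = 0.997802. Corrected H = 2.595000 / 0.997802 = 2.600716.
Step 5: Under H0, H ~ chi^2(2); p-value = 0.272434.
Step 6: alpha = 0.05. fail to reject H0.

H = 2.6007, df = 2, p = 0.272434, fail to reject H0.


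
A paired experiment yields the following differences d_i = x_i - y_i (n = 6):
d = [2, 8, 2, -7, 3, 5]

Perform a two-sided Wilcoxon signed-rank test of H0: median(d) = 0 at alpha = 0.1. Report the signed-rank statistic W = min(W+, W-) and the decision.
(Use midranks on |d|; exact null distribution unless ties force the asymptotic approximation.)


Step 1: Drop any zero differences (none here) and take |d_i|.
|d| = [2, 8, 2, 7, 3, 5]
Step 2: Midrank |d_i| (ties get averaged ranks).
ranks: |2|->1.5, |8|->6, |2|->1.5, |7|->5, |3|->3, |5|->4
Step 3: Attach original signs; sum ranks with positive sign and with negative sign.
W+ = 1.5 + 6 + 1.5 + 3 + 4 = 16
W- = 5 = 5
(Check: W+ + W- = 21 should equal n(n+1)/2 = 21.)
Step 4: Test statistic W = min(W+, W-) = 5.
Step 5: Ties in |d|, so use the tie-corrected normal approximation.
        E[W] = n(n+1)/4 = 6*7/4 = 10.5.
        Tie groups: |d|=2 (t=2); sum(t^3 - t) = 6.
        Var[W] = n(n+1)(2n+1)/24 - sum(t^3-t)/48 = 546/24 - 6/48 = 22.625.
        z = (W - E[W]) / sqrt(Var[W]) = (5 - 10.5) / 4.7566 = -1.1563.
        Two-sided p = 2*Phi(z) = 0.247561.
Step 6: alpha = 0.1. fail to reject H0.

W+ = 16, W- = 5, W = min = 5, p = 0.247561, fail to reject H0.


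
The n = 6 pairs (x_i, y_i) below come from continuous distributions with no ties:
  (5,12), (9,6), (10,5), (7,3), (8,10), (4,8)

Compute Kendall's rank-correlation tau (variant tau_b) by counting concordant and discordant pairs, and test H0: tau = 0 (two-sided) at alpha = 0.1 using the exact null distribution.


Step 1: Enumerate the 15 unordered pairs (i,j) with i<j and classify each by sign(x_j-x_i) * sign(y_j-y_i).
  (1,2):dx=+4,dy=-6->D; (1,3):dx=+5,dy=-7->D; (1,4):dx=+2,dy=-9->D; (1,5):dx=+3,dy=-2->D
  (1,6):dx=-1,dy=-4->C; (2,3):dx=+1,dy=-1->D; (2,4):dx=-2,dy=-3->C; (2,5):dx=-1,dy=+4->D
  (2,6):dx=-5,dy=+2->D; (3,4):dx=-3,dy=-2->C; (3,5):dx=-2,dy=+5->D; (3,6):dx=-6,dy=+3->D
  (4,5):dx=+1,dy=+7->C; (4,6):dx=-3,dy=+5->D; (5,6):dx=-4,dy=-2->C
Step 2: C = 5, D = 10, total pairs = 15.
Step 3: tau = (C - D)/(n(n-1)/2) = (5 - 10)/15 = -0.333333.
Step 4: Exact two-sided p-value (enumerate n! = 720 permutations of y under H0): p = 0.469444.
Step 5: alpha = 0.1. fail to reject H0.

tau_b = -0.3333 (C=5, D=10), p = 0.469444, fail to reject H0.


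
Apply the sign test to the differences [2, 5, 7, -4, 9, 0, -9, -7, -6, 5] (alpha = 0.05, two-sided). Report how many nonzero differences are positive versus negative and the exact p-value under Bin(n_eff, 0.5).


Step 1: Discard zero differences. Original n = 10; n_eff = number of nonzero differences = 9.
Nonzero differences (with sign): +2, +5, +7, -4, +9, -9, -7, -6, +5
Step 2: Count signs: positive = 5, negative = 4.
Step 3: Under H0: P(positive) = 0.5, so the number of positives S ~ Bin(9, 0.5).
Step 4: Two-sided exact p-value = sum of Bin(9,0.5) probabilities at or below the observed probability = 1.000000.
Step 5: alpha = 0.05. fail to reject H0.

n_eff = 9, pos = 5, neg = 4, p = 1.000000, fail to reject H0.


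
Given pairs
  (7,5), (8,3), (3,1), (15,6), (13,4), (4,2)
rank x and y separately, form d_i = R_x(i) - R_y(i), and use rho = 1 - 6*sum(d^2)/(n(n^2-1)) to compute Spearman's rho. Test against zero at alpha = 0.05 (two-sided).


Step 1: Rank x and y separately (midranks; no ties here).
rank(x): 7->3, 8->4, 3->1, 15->6, 13->5, 4->2
rank(y): 5->5, 3->3, 1->1, 6->6, 4->4, 2->2
Step 2: d_i = R_x(i) - R_y(i); compute d_i^2.
  (3-5)^2=4, (4-3)^2=1, (1-1)^2=0, (6-6)^2=0, (5-4)^2=1, (2-2)^2=0
sum(d^2) = 6.
Step 3: rho = 1 - 6*6 / (6*(6^2 - 1)) = 1 - 36/210 = 0.828571.
Step 4: Under H0, t = rho * sqrt((n-2)/(1-rho^2)) = 2.9598 ~ t(4).
Step 5: Two-sided p-value from the t-distribution with 4 df = 0.041563.
Step 6: alpha = 0.05. reject H0.

rho = 0.8286, p = 0.041563, reject H0 at alpha = 0.05.


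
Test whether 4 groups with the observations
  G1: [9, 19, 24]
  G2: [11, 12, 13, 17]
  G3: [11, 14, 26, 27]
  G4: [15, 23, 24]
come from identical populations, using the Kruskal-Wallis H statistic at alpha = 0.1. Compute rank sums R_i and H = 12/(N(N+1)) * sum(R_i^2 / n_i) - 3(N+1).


Step 1: Combine all N = 14 observations and assign midranks.
sorted (value, group, rank): (9,G1,1), (11,G2,2.5), (11,G3,2.5), (12,G2,4), (13,G2,5), (14,G3,6), (15,G4,7), (17,G2,8), (19,G1,9), (23,G4,10), (24,G1,11.5), (24,G4,11.5), (26,G3,13), (27,G3,14)
Step 2: Sum ranks within each group.
R_1 = 21.5 (n_1 = 3)
R_2 = 19.5 (n_2 = 4)
R_3 = 35.5 (n_3 = 4)
R_4 = 28.5 (n_4 = 3)
Step 3: H = 12/(N(N+1)) * sum(R_i^2/n_i) - 3(N+1)
     = 12/(14*15) * (21.5^2/3 + 19.5^2/4 + 35.5^2/4 + 28.5^2/3) - 3*15
     = 0.057143 * 834.958 - 45
     = 2.711905.
Step 4: Ties present; correction factor C = 1 - 12/(14^3 - 14) = 0.995604. Corrected H = 2.711905 / 0.995604 = 2.723878.
Step 5: Under H0, H ~ chi^2(3); p-value = 0.436185.
Step 6: alpha = 0.1. fail to reject H0.

H = 2.7239, df = 3, p = 0.436185, fail to reject H0.


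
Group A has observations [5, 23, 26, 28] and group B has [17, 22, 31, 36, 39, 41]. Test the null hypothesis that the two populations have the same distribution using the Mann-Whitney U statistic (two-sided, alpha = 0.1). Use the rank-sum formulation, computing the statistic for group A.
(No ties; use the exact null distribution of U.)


Step 1: Combine and sort all 10 observations; assign midranks.
sorted (value, group): (5,X), (17,Y), (22,Y), (23,X), (26,X), (28,X), (31,Y), (36,Y), (39,Y), (41,Y)
ranks: 5->1, 17->2, 22->3, 23->4, 26->5, 28->6, 31->7, 36->8, 39->9, 41->10
Step 2: Rank sum for X: R1 = 1 + 4 + 5 + 6 = 16.
Step 3: U_X = R1 - n1(n1+1)/2 = 16 - 4*5/2 = 16 - 10 = 6.
       U_Y = n1*n2 - U_X = 24 - 6 = 18.
Step 4: No ties, so the exact null distribution of U (based on enumerating the C(10,4) = 210 equally likely rank assignments) gives the two-sided p-value.
Step 5: p-value = 0.257143; compare to alpha = 0.1. fail to reject H0.

U_X = 6, p = 0.257143, fail to reject H0 at alpha = 0.1.


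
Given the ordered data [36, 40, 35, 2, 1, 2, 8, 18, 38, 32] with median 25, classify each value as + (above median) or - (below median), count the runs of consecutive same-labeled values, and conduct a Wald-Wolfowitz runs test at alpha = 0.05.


Step 1: Compute median = 25; label A = above, B = below.
Labels in order: AAABBBBBAA  (n_A = 5, n_B = 5)
Step 2: Count runs R = 3.
Step 3: Under H0 (random ordering), E[R] = 2*n_A*n_B/(n_A+n_B) + 1 = 2*5*5/10 + 1 = 6.0000.
        Var[R] = 2*n_A*n_B*(2*n_A*n_B - n_A - n_B) / ((n_A+n_B)^2 * (n_A+n_B-1)) = 2000/900 = 2.2222.
        SD[R] = 1.4907.
Step 4: Continuity-corrected z = (R + 0.5 - E[R]) / SD[R] = (3 + 0.5 - 6.0000) / 1.4907 = -1.6771.
Step 5: Two-sided p-value via normal approximation = 2*(1 - Phi(|z|)) = 0.093533.
Step 6: alpha = 0.05. fail to reject H0.

R = 3, z = -1.6771, p = 0.093533, fail to reject H0.


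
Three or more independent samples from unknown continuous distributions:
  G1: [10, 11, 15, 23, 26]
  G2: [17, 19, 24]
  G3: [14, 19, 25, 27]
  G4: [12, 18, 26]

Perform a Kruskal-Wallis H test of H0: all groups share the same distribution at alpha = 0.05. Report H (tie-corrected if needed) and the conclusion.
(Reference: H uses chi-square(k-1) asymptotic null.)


Step 1: Combine all N = 15 observations and assign midranks.
sorted (value, group, rank): (10,G1,1), (11,G1,2), (12,G4,3), (14,G3,4), (15,G1,5), (17,G2,6), (18,G4,7), (19,G2,8.5), (19,G3,8.5), (23,G1,10), (24,G2,11), (25,G3,12), (26,G1,13.5), (26,G4,13.5), (27,G3,15)
Step 2: Sum ranks within each group.
R_1 = 31.5 (n_1 = 5)
R_2 = 25.5 (n_2 = 3)
R_3 = 39.5 (n_3 = 4)
R_4 = 23.5 (n_4 = 3)
Step 3: H = 12/(N(N+1)) * sum(R_i^2/n_i) - 3(N+1)
     = 12/(15*16) * (31.5^2/5 + 25.5^2/3 + 39.5^2/4 + 23.5^2/3) - 3*16
     = 0.050000 * 989.346 - 48
     = 1.467292.
Step 4: Ties present; correction factor C = 1 - 12/(15^3 - 15) = 0.996429. Corrected H = 1.467292 / 0.996429 = 1.472551.
Step 5: Under H0, H ~ chi^2(3); p-value = 0.688620.
Step 6: alpha = 0.05. fail to reject H0.

H = 1.4726, df = 3, p = 0.688620, fail to reject H0.


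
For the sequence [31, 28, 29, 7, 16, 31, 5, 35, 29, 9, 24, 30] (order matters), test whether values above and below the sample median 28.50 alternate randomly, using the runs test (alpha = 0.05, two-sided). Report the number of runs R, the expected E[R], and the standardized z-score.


Step 1: Compute median = 28.50; label A = above, B = below.
Labels in order: ABABBABAABBA  (n_A = 6, n_B = 6)
Step 2: Count runs R = 9.
Step 3: Under H0 (random ordering), E[R] = 2*n_A*n_B/(n_A+n_B) + 1 = 2*6*6/12 + 1 = 7.0000.
        Var[R] = 2*n_A*n_B*(2*n_A*n_B - n_A - n_B) / ((n_A+n_B)^2 * (n_A+n_B-1)) = 4320/1584 = 2.7273.
        SD[R] = 1.6514.
Step 4: Continuity-corrected z = (R - 0.5 - E[R]) / SD[R] = (9 - 0.5 - 7.0000) / 1.6514 = 0.9083.
Step 5: Two-sided p-value via normal approximation = 2*(1 - Phi(|z|)) = 0.363722.
Step 6: alpha = 0.05. fail to reject H0.

R = 9, z = 0.9083, p = 0.363722, fail to reject H0.


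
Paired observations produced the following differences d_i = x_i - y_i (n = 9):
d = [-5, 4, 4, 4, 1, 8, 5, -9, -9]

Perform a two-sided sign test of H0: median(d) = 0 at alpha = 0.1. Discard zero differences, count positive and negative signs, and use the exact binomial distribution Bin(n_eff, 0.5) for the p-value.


Step 1: Discard zero differences. Original n = 9; n_eff = number of nonzero differences = 9.
Nonzero differences (with sign): -5, +4, +4, +4, +1, +8, +5, -9, -9
Step 2: Count signs: positive = 6, negative = 3.
Step 3: Under H0: P(positive) = 0.5, so the number of positives S ~ Bin(9, 0.5).
Step 4: Two-sided exact p-value = sum of Bin(9,0.5) probabilities at or below the observed probability = 0.507812.
Step 5: alpha = 0.1. fail to reject H0.

n_eff = 9, pos = 6, neg = 3, p = 0.507812, fail to reject H0.


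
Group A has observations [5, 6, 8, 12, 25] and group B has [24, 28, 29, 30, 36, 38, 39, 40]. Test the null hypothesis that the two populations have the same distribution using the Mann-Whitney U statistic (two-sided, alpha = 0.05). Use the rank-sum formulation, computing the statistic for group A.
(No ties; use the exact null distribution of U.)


Step 1: Combine and sort all 13 observations; assign midranks.
sorted (value, group): (5,X), (6,X), (8,X), (12,X), (24,Y), (25,X), (28,Y), (29,Y), (30,Y), (36,Y), (38,Y), (39,Y), (40,Y)
ranks: 5->1, 6->2, 8->3, 12->4, 24->5, 25->6, 28->7, 29->8, 30->9, 36->10, 38->11, 39->12, 40->13
Step 2: Rank sum for X: R1 = 1 + 2 + 3 + 4 + 6 = 16.
Step 3: U_X = R1 - n1(n1+1)/2 = 16 - 5*6/2 = 16 - 15 = 1.
       U_Y = n1*n2 - U_X = 40 - 1 = 39.
Step 4: No ties, so the exact null distribution of U (based on enumerating the C(13,5) = 1287 equally likely rank assignments) gives the two-sided p-value.
Step 5: p-value = 0.003108; compare to alpha = 0.05. reject H0.

U_X = 1, p = 0.003108, reject H0 at alpha = 0.05.


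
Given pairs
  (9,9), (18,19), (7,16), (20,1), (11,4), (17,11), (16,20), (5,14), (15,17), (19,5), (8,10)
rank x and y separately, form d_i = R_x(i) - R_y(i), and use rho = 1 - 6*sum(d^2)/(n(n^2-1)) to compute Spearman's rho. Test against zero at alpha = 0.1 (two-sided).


Step 1: Rank x and y separately (midranks; no ties here).
rank(x): 9->4, 18->9, 7->2, 20->11, 11->5, 17->8, 16->7, 5->1, 15->6, 19->10, 8->3
rank(y): 9->4, 19->10, 16->8, 1->1, 4->2, 11->6, 20->11, 14->7, 17->9, 5->3, 10->5
Step 2: d_i = R_x(i) - R_y(i); compute d_i^2.
  (4-4)^2=0, (9-10)^2=1, (2-8)^2=36, (11-1)^2=100, (5-2)^2=9, (8-6)^2=4, (7-11)^2=16, (1-7)^2=36, (6-9)^2=9, (10-3)^2=49, (3-5)^2=4
sum(d^2) = 264.
Step 3: rho = 1 - 6*264 / (11*(11^2 - 1)) = 1 - 1584/1320 = -0.200000.
Step 4: Under H0, t = rho * sqrt((n-2)/(1-rho^2)) = -0.6124 ~ t(9).
Step 5: Two-sided p-value from the t-distribution with 9 df = 0.555445.
Step 6: alpha = 0.1. fail to reject H0.

rho = -0.2000, p = 0.555445, fail to reject H0 at alpha = 0.1.


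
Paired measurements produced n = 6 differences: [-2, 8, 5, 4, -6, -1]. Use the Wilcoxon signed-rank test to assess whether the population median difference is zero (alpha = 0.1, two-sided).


Step 1: Drop any zero differences (none here) and take |d_i|.
|d| = [2, 8, 5, 4, 6, 1]
Step 2: Midrank |d_i| (ties get averaged ranks).
ranks: |2|->2, |8|->6, |5|->4, |4|->3, |6|->5, |1|->1
Step 3: Attach original signs; sum ranks with positive sign and with negative sign.
W+ = 6 + 4 + 3 = 13
W- = 2 + 5 + 1 = 8
(Check: W+ + W- = 21 should equal n(n+1)/2 = 21.)
Step 4: Test statistic W = min(W+, W-) = 8.
Step 5: No ties, so the exact null distribution over the 2^6 = 64 sign assignments gives the two-sided p-value = 0.687500.
Step 6: alpha = 0.1. fail to reject H0.

W+ = 13, W- = 8, W = min = 8, p = 0.687500, fail to reject H0.


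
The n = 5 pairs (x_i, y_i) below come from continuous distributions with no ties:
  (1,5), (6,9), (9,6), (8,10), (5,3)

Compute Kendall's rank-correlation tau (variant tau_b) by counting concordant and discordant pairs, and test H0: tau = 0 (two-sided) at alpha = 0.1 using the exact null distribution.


Step 1: Enumerate the 10 unordered pairs (i,j) with i<j and classify each by sign(x_j-x_i) * sign(y_j-y_i).
  (1,2):dx=+5,dy=+4->C; (1,3):dx=+8,dy=+1->C; (1,4):dx=+7,dy=+5->C; (1,5):dx=+4,dy=-2->D
  (2,3):dx=+3,dy=-3->D; (2,4):dx=+2,dy=+1->C; (2,5):dx=-1,dy=-6->C; (3,4):dx=-1,dy=+4->D
  (3,5):dx=-4,dy=-3->C; (4,5):dx=-3,dy=-7->C
Step 2: C = 7, D = 3, total pairs = 10.
Step 3: tau = (C - D)/(n(n-1)/2) = (7 - 3)/10 = 0.400000.
Step 4: Exact two-sided p-value (enumerate n! = 120 permutations of y under H0): p = 0.483333.
Step 5: alpha = 0.1. fail to reject H0.

tau_b = 0.4000 (C=7, D=3), p = 0.483333, fail to reject H0.


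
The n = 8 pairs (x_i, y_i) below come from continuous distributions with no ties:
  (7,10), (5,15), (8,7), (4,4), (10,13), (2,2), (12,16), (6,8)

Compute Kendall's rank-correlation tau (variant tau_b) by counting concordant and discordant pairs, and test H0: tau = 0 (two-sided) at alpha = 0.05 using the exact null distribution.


Step 1: Enumerate the 28 unordered pairs (i,j) with i<j and classify each by sign(x_j-x_i) * sign(y_j-y_i).
  (1,2):dx=-2,dy=+5->D; (1,3):dx=+1,dy=-3->D; (1,4):dx=-3,dy=-6->C; (1,5):dx=+3,dy=+3->C
  (1,6):dx=-5,dy=-8->C; (1,7):dx=+5,dy=+6->C; (1,8):dx=-1,dy=-2->C; (2,3):dx=+3,dy=-8->D
  (2,4):dx=-1,dy=-11->C; (2,5):dx=+5,dy=-2->D; (2,6):dx=-3,dy=-13->C; (2,7):dx=+7,dy=+1->C
  (2,8):dx=+1,dy=-7->D; (3,4):dx=-4,dy=-3->C; (3,5):dx=+2,dy=+6->C; (3,6):dx=-6,dy=-5->C
  (3,7):dx=+4,dy=+9->C; (3,8):dx=-2,dy=+1->D; (4,5):dx=+6,dy=+9->C; (4,6):dx=-2,dy=-2->C
  (4,7):dx=+8,dy=+12->C; (4,8):dx=+2,dy=+4->C; (5,6):dx=-8,dy=-11->C; (5,7):dx=+2,dy=+3->C
  (5,8):dx=-4,dy=-5->C; (6,7):dx=+10,dy=+14->C; (6,8):dx=+4,dy=+6->C; (7,8):dx=-6,dy=-8->C
Step 2: C = 22, D = 6, total pairs = 28.
Step 3: tau = (C - D)/(n(n-1)/2) = (22 - 6)/28 = 0.571429.
Step 4: Exact two-sided p-value (enumerate n! = 40320 permutations of y under H0): p = 0.061012.
Step 5: alpha = 0.05. fail to reject H0.

tau_b = 0.5714 (C=22, D=6), p = 0.061012, fail to reject H0.


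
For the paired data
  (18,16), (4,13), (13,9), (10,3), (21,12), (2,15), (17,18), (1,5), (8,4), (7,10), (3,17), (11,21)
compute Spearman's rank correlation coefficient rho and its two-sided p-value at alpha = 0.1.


Step 1: Rank x and y separately (midranks; no ties here).
rank(x): 18->11, 4->4, 13->9, 10->7, 21->12, 2->2, 17->10, 1->1, 8->6, 7->5, 3->3, 11->8
rank(y): 16->9, 13->7, 9->4, 3->1, 12->6, 15->8, 18->11, 5->3, 4->2, 10->5, 17->10, 21->12
Step 2: d_i = R_x(i) - R_y(i); compute d_i^2.
  (11-9)^2=4, (4-7)^2=9, (9-4)^2=25, (7-1)^2=36, (12-6)^2=36, (2-8)^2=36, (10-11)^2=1, (1-3)^2=4, (6-2)^2=16, (5-5)^2=0, (3-10)^2=49, (8-12)^2=16
sum(d^2) = 232.
Step 3: rho = 1 - 6*232 / (12*(12^2 - 1)) = 1 - 1392/1716 = 0.188811.
Step 4: Under H0, t = rho * sqrt((n-2)/(1-rho^2)) = 0.6080 ~ t(10).
Step 5: Two-sided p-value from the t-distribution with 10 df = 0.556737.
Step 6: alpha = 0.1. fail to reject H0.

rho = 0.1888, p = 0.556737, fail to reject H0 at alpha = 0.1.


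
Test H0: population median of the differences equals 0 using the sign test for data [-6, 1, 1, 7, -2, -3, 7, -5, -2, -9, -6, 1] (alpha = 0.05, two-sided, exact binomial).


Step 1: Discard zero differences. Original n = 12; n_eff = number of nonzero differences = 12.
Nonzero differences (with sign): -6, +1, +1, +7, -2, -3, +7, -5, -2, -9, -6, +1
Step 2: Count signs: positive = 5, negative = 7.
Step 3: Under H0: P(positive) = 0.5, so the number of positives S ~ Bin(12, 0.5).
Step 4: Two-sided exact p-value = sum of Bin(12,0.5) probabilities at or below the observed probability = 0.774414.
Step 5: alpha = 0.05. fail to reject H0.

n_eff = 12, pos = 5, neg = 7, p = 0.774414, fail to reject H0.


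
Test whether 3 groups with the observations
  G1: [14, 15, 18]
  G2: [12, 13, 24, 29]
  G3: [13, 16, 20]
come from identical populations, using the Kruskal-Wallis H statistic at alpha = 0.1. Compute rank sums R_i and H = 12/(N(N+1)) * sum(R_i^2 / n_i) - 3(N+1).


Step 1: Combine all N = 10 observations and assign midranks.
sorted (value, group, rank): (12,G2,1), (13,G2,2.5), (13,G3,2.5), (14,G1,4), (15,G1,5), (16,G3,6), (18,G1,7), (20,G3,8), (24,G2,9), (29,G2,10)
Step 2: Sum ranks within each group.
R_1 = 16 (n_1 = 3)
R_2 = 22.5 (n_2 = 4)
R_3 = 16.5 (n_3 = 3)
Step 3: H = 12/(N(N+1)) * sum(R_i^2/n_i) - 3(N+1)
     = 12/(10*11) * (16^2/3 + 22.5^2/4 + 16.5^2/3) - 3*11
     = 0.109091 * 302.646 - 33
     = 0.015909.
Step 4: Ties present; correction factor C = 1 - 6/(10^3 - 10) = 0.993939. Corrected H = 0.015909 / 0.993939 = 0.016006.
Step 5: Under H0, H ~ chi^2(2); p-value = 0.992029.
Step 6: alpha = 0.1. fail to reject H0.

H = 0.0160, df = 2, p = 0.992029, fail to reject H0.


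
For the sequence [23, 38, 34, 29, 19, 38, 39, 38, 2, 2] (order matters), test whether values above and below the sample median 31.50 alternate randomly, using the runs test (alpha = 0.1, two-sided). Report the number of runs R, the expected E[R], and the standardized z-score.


Step 1: Compute median = 31.50; label A = above, B = below.
Labels in order: BAABBAAABB  (n_A = 5, n_B = 5)
Step 2: Count runs R = 5.
Step 3: Under H0 (random ordering), E[R] = 2*n_A*n_B/(n_A+n_B) + 1 = 2*5*5/10 + 1 = 6.0000.
        Var[R] = 2*n_A*n_B*(2*n_A*n_B - n_A - n_B) / ((n_A+n_B)^2 * (n_A+n_B-1)) = 2000/900 = 2.2222.
        SD[R] = 1.4907.
Step 4: Continuity-corrected z = (R + 0.5 - E[R]) / SD[R] = (5 + 0.5 - 6.0000) / 1.4907 = -0.3354.
Step 5: Two-sided p-value via normal approximation = 2*(1 - Phi(|z|)) = 0.737316.
Step 6: alpha = 0.1. fail to reject H0.

R = 5, z = -0.3354, p = 0.737316, fail to reject H0.


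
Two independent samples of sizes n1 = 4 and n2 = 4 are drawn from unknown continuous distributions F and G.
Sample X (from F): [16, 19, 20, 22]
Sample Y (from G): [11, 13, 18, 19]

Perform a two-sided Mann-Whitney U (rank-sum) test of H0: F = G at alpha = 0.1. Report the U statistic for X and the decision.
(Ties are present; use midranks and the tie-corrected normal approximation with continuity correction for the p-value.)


Step 1: Combine and sort all 8 observations; assign midranks.
sorted (value, group): (11,Y), (13,Y), (16,X), (18,Y), (19,X), (19,Y), (20,X), (22,X)
ranks: 11->1, 13->2, 16->3, 18->4, 19->5.5, 19->5.5, 20->7, 22->8
Step 2: Rank sum for X: R1 = 3 + 5.5 + 7 + 8 = 23.5.
Step 3: U_X = R1 - n1(n1+1)/2 = 23.5 - 4*5/2 = 23.5 - 10 = 13.5.
       U_Y = n1*n2 - U_X = 16 - 13.5 = 2.5.
Step 4: Ties are present, so use the tie-corrected normal approximation (with continuity correction) for the p-value.
Step 5: p-value = 0.146489; compare to alpha = 0.1. fail to reject H0.

U_X = 13.5, p = 0.146489, fail to reject H0 at alpha = 0.1.


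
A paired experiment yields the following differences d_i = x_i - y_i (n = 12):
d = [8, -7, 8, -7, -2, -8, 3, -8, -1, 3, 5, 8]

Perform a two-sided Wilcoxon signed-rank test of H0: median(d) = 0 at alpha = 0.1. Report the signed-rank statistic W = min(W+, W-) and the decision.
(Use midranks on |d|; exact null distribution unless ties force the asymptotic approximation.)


Step 1: Drop any zero differences (none here) and take |d_i|.
|d| = [8, 7, 8, 7, 2, 8, 3, 8, 1, 3, 5, 8]
Step 2: Midrank |d_i| (ties get averaged ranks).
ranks: |8|->10, |7|->6.5, |8|->10, |7|->6.5, |2|->2, |8|->10, |3|->3.5, |8|->10, |1|->1, |3|->3.5, |5|->5, |8|->10
Step 3: Attach original signs; sum ranks with positive sign and with negative sign.
W+ = 10 + 10 + 3.5 + 3.5 + 5 + 10 = 42
W- = 6.5 + 6.5 + 2 + 10 + 10 + 1 = 36
(Check: W+ + W- = 78 should equal n(n+1)/2 = 78.)
Step 4: Test statistic W = min(W+, W-) = 36.
Step 5: Ties in |d|, so use the tie-corrected normal approximation.
        E[W] = n(n+1)/4 = 12*13/4 = 39.
        Tie groups: |d|=3 (t=2), |d|=7 (t=2), |d|=8 (t=5); sum(t^3 - t) = 132.
        Var[W] = n(n+1)(2n+1)/24 - sum(t^3-t)/48 = 3900/24 - 132/48 = 159.75.
        z = (W - E[W]) / sqrt(Var[W]) = (36 - 39) / 12.6392 = -0.2374.
        Two-sided p = 2*Phi(z) = 0.812380.
Step 6: alpha = 0.1. fail to reject H0.

W+ = 42, W- = 36, W = min = 36, p = 0.812380, fail to reject H0.
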